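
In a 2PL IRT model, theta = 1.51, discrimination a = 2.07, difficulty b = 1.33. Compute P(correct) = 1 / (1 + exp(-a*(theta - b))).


a*(theta - b) = 2.07 * (1.51 - 1.33) = 0.3726
exp(-0.3726) = 0.6889
P = 1 / (1 + 0.6889)
P = 0.5921

0.5921


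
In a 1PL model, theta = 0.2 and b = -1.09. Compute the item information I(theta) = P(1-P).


P = 1/(1+exp(-(0.2--1.09))) = 0.7841
I = P*(1-P) = 0.7841 * 0.2159
I = 0.1693

0.1693


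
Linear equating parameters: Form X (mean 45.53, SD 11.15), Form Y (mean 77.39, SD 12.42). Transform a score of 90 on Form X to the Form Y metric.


slope = SD_Y / SD_X = 12.42 / 11.15 ~ 1.1139
intercept = mean_Y - slope * mean_X = 77.39 - (12.42 / 11.15) * 45.53 ~ 26.6741
Y = slope * X + intercept. To avoid rounding drift from the rounded slope/intercept, evaluate the equivalent form Y = mean_Y + SD_Y * (X - mean_X) / SD_X at full precision:
Y = 77.39 + 12.42 * (90 - 45.53) / 11.15
Y = 77.39 + 12.42 * 44.47 / 11.15
Y = 77.39 + 552.3174 / 11.15
Y = 77.39 + 49.5352
Y = 126.9252

126.9252


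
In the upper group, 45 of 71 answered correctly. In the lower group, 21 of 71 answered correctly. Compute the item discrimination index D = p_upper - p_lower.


p_upper = 45/71 = 0.6338
p_lower = 21/71 = 0.2958
D = 0.6338 - 0.2958 = 0.338

0.338


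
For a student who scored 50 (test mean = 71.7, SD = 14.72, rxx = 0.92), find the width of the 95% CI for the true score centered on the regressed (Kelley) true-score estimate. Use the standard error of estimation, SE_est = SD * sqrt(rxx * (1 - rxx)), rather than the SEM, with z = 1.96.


True score estimate = 0.92*50 + 0.08*71.7 = 51.736
SE_est = SD * sqrt(rxx * (1 - rxx)) = 14.72 * sqrt(0.92 * 0.08) = 14.72 * sqrt(0.0736) = 3.993436
CI = T_est +/- z * SE_est, so width = 2 * z * SE_est = 2 * 1.96 * 3.993436
Width = 15.6543

15.6543


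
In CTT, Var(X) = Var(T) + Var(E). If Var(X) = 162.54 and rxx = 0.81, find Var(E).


var_true = rxx * var_obs = 0.81 * 162.54 = 131.6574
var_error = var_obs - var_true
var_error = 162.54 - 131.6574
var_error = 30.8826

30.8826


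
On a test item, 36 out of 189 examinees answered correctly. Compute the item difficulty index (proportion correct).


Item difficulty p = number correct / total examinees
p = 36 / 189
p = 0.1905

0.1905


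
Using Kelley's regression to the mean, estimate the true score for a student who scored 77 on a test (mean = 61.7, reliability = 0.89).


T_est = rxx * X + (1 - rxx) * mean
T_est = 0.89 * 77 + 0.11 * 61.7
T_est = 68.53 + 6.787
T_est = 75.317

75.317


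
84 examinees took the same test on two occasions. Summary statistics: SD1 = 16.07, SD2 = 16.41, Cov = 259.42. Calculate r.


r = cov(X,Y) / (SD_X * SD_Y)
r = 259.42 / (16.07 * 16.41)
r = 259.42 / 263.7087
r = 0.9837

0.9837


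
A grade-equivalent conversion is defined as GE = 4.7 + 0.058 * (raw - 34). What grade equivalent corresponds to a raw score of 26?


raw - median = 26 - 34 = -8
slope * diff = 0.058 * -8 = -0.464
GE = 4.7 + -0.464
GE = 4.236

4.236


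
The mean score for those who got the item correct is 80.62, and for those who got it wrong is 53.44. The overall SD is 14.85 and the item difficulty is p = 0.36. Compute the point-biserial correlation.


q = 1 - p = 0.64
rpb = ((M1 - M0) / SD) * sqrt(p * q)
rpb = ((80.62 - 53.44) / 14.85) * sqrt(0.36 * 0.64)
rpb = 0.8785

0.8785


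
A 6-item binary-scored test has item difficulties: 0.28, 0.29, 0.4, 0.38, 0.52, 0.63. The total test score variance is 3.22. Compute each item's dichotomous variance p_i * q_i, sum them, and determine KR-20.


For each item, compute p_i * q_i:
  Item 1: 0.28 * 0.72 = 0.2016
  Item 2: 0.29 * 0.71 = 0.2059
  Item 3: 0.4 * 0.6 = 0.24
  Item 4: 0.38 * 0.62 = 0.2356
  Item 5: 0.52 * 0.48 = 0.2496
  Item 6: 0.63 * 0.37 = 0.2331
Sum(p_i * q_i) = 0.2016 + 0.2059 + 0.24 + 0.2356 + 0.2496 + 0.2331 = 1.3658
KR-20 = (k/(k-1)) * (1 - Sum(p_i*q_i) / Var_total)
= (6/5) * (1 - 1.3658/3.22)
= 1.2 * 0.5758
KR-20 = 0.691

0.691


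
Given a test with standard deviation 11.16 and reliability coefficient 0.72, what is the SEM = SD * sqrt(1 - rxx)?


SEM = SD * sqrt(1 - rxx)
SEM = 11.16 * sqrt(1 - 0.72)
SEM = 11.16 * sqrt(0.28) = 11.16 * 0.52915
SEM = 5.9053

5.9053


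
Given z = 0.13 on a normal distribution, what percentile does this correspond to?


CDF(z) = 0.5 * (1 + erf(z/sqrt(2)))
erf(0.0919) = 0.1034
CDF = 0.5517
Percentile rank = 0.5517 * 100 = 55.17

55.17


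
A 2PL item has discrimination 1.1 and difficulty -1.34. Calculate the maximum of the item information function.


For 2PL, max info at theta = b = -1.34
I_max = a^2 / 4 = 1.1^2 / 4
= 1.21 / 4
I_max = 0.3025

0.3025


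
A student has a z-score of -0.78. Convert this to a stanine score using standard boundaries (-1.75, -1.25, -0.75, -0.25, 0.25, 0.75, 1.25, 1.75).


Stanine boundaries: [-1.75, -1.25, -0.75, -0.25, 0.25, 0.75, 1.25, 1.75]
z = -0.78
Check each boundary:
  z >= -1.75 -> could be stanine 2
  z >= -1.25 -> could be stanine 3
  z < -0.75
  z < -0.25
  z < 0.25
  z < 0.75
  z < 1.25
  z < 1.75
Highest qualifying boundary gives stanine = 3

3


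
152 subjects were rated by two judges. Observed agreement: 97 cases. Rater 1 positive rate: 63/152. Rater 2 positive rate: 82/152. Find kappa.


P_o = 97/152 = 0.638158
P_e = (63*82 + 89*70) / 23104 = 0.493248
kappa = (P_o - P_e) / (1 - P_e)
kappa = (0.638158 - 0.493248) / (1 - 0.493248)
kappa = 0.286

0.286


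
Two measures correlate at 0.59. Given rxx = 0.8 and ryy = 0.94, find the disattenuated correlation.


r_corrected = rxy / sqrt(rxx * ryy)
= 0.59 / sqrt(0.8 * 0.94)
= 0.59 / sqrt(0.752)
= 0.59 / 0.867179
r_corrected = 0.6804

0.6804


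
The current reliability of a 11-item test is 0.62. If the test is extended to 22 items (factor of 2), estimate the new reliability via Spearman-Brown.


r_new = (n * rxx) / (1 + (n-1) * rxx)
r_new = (2 * 0.62) / (1 + 1 * 0.62)
r_new = 1.24 / 1.62
r_new = 0.7654

0.7654


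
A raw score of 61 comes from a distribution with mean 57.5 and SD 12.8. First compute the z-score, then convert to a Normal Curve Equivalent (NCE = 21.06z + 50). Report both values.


z = (X - mean) / SD = (61 - 57.5) / 12.8
z = 3.5 / 12.8
z = 0.2734
NCE = NCE = 21.06z + 50
Carry z at full precision (z = 3.5 / 12.8) into the conversion:
NCE = 21.06 * (3.5 / 12.8) + 50 = 73.71 / 12.8 + 50
NCE = 5.7586 + 50
NCE = 55.7586

55.7586


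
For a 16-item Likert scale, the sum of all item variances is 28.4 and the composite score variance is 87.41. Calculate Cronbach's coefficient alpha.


alpha = (k/(k-1)) * (1 - sum(si^2)/s_total^2)
= (16/15) * (1 - 28.4/87.41)
alpha = 0.7201

0.7201


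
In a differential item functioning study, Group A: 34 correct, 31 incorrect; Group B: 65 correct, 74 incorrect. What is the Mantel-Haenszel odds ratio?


Odds_A = 34/31 = 1.0968
Odds_B = 65/74 = 0.8784
OR = Odds_A / Odds_B = 1.0968 / 0.8784
Exactly, OR = (34 * 74) / (31 * 65) = 2516 / 2015
OR = 1.2486

1.2486


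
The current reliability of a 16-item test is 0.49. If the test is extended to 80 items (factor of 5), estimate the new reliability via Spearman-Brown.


r_new = (n * rxx) / (1 + (n-1) * rxx)
r_new = (5 * 0.49) / (1 + 4 * 0.49)
r_new = 2.45 / 2.96
r_new = 0.8277

0.8277


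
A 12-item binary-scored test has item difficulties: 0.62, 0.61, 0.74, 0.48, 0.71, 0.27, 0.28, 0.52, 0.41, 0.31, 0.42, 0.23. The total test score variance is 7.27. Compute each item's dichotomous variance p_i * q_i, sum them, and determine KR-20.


For each item, compute p_i * q_i:
  Item 1: 0.62 * 0.38 = 0.2356
  Item 2: 0.61 * 0.39 = 0.2379
  Item 3: 0.74 * 0.26 = 0.1924
  Item 4: 0.48 * 0.52 = 0.2496
  Item 5: 0.71 * 0.29 = 0.2059
  Item 6: 0.27 * 0.73 = 0.1971
  Item 7: 0.28 * 0.72 = 0.2016
  Item 8: 0.52 * 0.48 = 0.2496
  Item 9: 0.41 * 0.59 = 0.2419
  Item 10: 0.31 * 0.69 = 0.2139
  Item 11: 0.42 * 0.58 = 0.2436
  Item 12: 0.23 * 0.77 = 0.1771
Sum(p_i * q_i) = 0.2356 + 0.2379 + 0.1924 + 0.2496 + 0.2059 + 0.1971 + 0.2016 + 0.2496 + 0.2419 + 0.2139 + 0.2436 + 0.1771 = 2.6462
KR-20 = (k/(k-1)) * (1 - Sum(p_i*q_i) / Var_total)
= (12/11) * (1 - 2.6462/7.27)
= 1.0909 * 0.636
KR-20 = 0.6938

0.6938


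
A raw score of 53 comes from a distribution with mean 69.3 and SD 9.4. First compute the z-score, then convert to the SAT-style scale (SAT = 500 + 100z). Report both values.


z = (X - mean) / SD = (53 - 69.3) / 9.4
z = -16.3 / 9.4
z = -1.734
SAT-scale = SAT = 500 + 100z
Carry z at full precision (z = -16.3 / 9.4) into the conversion:
SAT-scale = 500 + 100 * (-16.3 / 9.4) = 500 + -1630 / 9.4
SAT-scale = 500 + -173.4043
SAT-scale = 326.5957

326.5957


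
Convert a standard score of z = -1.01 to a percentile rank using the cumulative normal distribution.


CDF(z) = 0.5 * (1 + erf(z/sqrt(2)))
erf(-0.7142) = -0.6875
CDF = 0.1562
Percentile rank = 0.1562 * 100 = 15.62

15.62


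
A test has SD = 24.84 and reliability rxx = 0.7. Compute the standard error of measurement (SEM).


SEM = SD * sqrt(1 - rxx)
SEM = 24.84 * sqrt(1 - 0.7)
SEM = 24.84 * sqrt(0.3) = 24.84 * 0.547723
SEM = 13.6054

13.6054


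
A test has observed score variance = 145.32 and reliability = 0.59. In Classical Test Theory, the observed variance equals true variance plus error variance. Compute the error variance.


var_true = rxx * var_obs = 0.59 * 145.32 = 85.7388
var_error = var_obs - var_true
var_error = 145.32 - 85.7388
var_error = 59.5812

59.5812


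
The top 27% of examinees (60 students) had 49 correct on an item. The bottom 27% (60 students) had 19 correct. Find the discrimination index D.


p_upper = 49/60 = 0.8167
p_lower = 19/60 = 0.3167
D = 0.8167 - 0.3167 = 0.5

0.5


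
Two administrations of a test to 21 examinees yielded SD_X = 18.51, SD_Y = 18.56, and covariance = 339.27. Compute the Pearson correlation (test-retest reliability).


r = cov(X,Y) / (SD_X * SD_Y)
r = 339.27 / (18.51 * 18.56)
r = 339.27 / 343.5456
r = 0.9876

0.9876


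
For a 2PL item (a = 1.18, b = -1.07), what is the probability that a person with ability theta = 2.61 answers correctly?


a*(theta - b) = 1.18 * (2.61 - -1.07) = 4.3424
exp(-4.3424) = 0.013
P = 1 / (1 + 0.013)
P = 0.9872

0.9872


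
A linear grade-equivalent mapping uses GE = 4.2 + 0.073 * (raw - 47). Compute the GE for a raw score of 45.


raw - median = 45 - 47 = -2
slope * diff = 0.073 * -2 = -0.146
GE = 4.2 + -0.146
GE = 4.054

4.054


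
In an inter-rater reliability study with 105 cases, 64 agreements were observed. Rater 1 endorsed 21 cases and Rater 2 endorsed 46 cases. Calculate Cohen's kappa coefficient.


P_o = 64/105 = 0.609524
P_e = (21*46 + 84*59) / 11025 = 0.537143
kappa = (P_o - P_e) / (1 - P_e)
kappa = (0.609524 - 0.537143) / (1 - 0.537143)
kappa = 0.1564

0.1564


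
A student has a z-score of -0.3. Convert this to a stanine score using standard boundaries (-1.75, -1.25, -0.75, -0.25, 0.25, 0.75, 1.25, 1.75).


Stanine boundaries: [-1.75, -1.25, -0.75, -0.25, 0.25, 0.75, 1.25, 1.75]
z = -0.3
Check each boundary:
  z >= -1.75 -> could be stanine 2
  z >= -1.25 -> could be stanine 3
  z >= -0.75 -> could be stanine 4
  z < -0.25
  z < 0.25
  z < 0.75
  z < 1.25
  z < 1.75
Highest qualifying boundary gives stanine = 4

4


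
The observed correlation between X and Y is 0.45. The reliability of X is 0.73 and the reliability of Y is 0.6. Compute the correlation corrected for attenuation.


r_corrected = rxy / sqrt(rxx * ryy)
= 0.45 / sqrt(0.73 * 0.6)
= 0.45 / sqrt(0.438)
= 0.45 / 0.661816
r_corrected = 0.6799

0.6799


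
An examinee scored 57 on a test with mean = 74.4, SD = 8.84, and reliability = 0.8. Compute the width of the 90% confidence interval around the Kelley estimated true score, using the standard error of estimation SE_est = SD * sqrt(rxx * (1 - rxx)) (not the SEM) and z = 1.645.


True score estimate = 0.8*57 + 0.2*74.4 = 60.48
SE_est = SD * sqrt(rxx * (1 - rxx)) = 8.84 * sqrt(0.8 * 0.2) = 8.84 * sqrt(0.16) = 3.536
CI = T_est +/- z * SE_est, so width = 2 * z * SE_est = 2 * 1.645 * 3.536
Width = 11.6334

11.6334


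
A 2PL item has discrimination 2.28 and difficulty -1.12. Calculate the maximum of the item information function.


For 2PL, max info at theta = b = -1.12
I_max = a^2 / 4 = 2.28^2 / 4
= 5.1984 / 4
I_max = 1.2996

1.2996


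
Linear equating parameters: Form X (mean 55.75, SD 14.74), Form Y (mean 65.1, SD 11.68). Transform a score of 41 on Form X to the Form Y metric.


slope = SD_Y / SD_X = 11.68 / 14.74 ~ 0.7924
intercept = mean_Y - slope * mean_X = 65.1 - (11.68 / 14.74) * 55.75 ~ 20.9236
Y = slope * X + intercept. To avoid rounding drift from the rounded slope/intercept, evaluate the equivalent form Y = mean_Y + SD_Y * (X - mean_X) / SD_X at full precision:
Y = 65.1 + 11.68 * (41 - 55.75) / 14.74
Y = 65.1 - 11.68 * 14.75 / 14.74
Y = 65.1 - 172.28 / 14.74
Y = 65.1 - 11.6879
Y = 53.4121

53.4121


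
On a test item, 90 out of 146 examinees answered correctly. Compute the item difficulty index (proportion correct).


Item difficulty p = number correct / total examinees
p = 90 / 146
p = 0.6164

0.6164


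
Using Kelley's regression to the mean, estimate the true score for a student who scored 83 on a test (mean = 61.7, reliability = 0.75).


T_est = rxx * X + (1 - rxx) * mean
T_est = 0.75 * 83 + 0.25 * 61.7
T_est = 62.25 + 15.425
T_est = 77.675

77.675


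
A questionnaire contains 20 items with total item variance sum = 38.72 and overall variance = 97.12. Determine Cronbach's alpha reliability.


alpha = (k/(k-1)) * (1 - sum(si^2)/s_total^2)
= (20/19) * (1 - 38.72/97.12)
alpha = 0.633

0.633


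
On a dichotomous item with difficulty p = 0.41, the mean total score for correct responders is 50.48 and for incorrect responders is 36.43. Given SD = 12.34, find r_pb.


q = 1 - p = 0.59
rpb = ((M1 - M0) / SD) * sqrt(p * q)
rpb = ((50.48 - 36.43) / 12.34) * sqrt(0.41 * 0.59)
rpb = 0.56

0.56


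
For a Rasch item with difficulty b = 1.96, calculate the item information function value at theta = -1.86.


P = 1/(1+exp(-(-1.86-1.96))) = 0.0215
I = P*(1-P) = 0.0215 * 0.9785
I = 0.021

0.021


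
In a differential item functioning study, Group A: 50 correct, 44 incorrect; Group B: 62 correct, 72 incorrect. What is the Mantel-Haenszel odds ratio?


Odds_A = 50/44 = 1.1364
Odds_B = 62/72 = 0.8611
OR = Odds_A / Odds_B = 1.1364 / 0.8611
Exactly, OR = (50 * 72) / (44 * 62) = 3600 / 2728
OR = 1.3196

1.3196


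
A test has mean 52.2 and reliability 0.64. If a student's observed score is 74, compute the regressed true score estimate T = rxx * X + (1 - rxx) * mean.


T_est = rxx * X + (1 - rxx) * mean
T_est = 0.64 * 74 + 0.36 * 52.2
T_est = 47.36 + 18.792
T_est = 66.152

66.152


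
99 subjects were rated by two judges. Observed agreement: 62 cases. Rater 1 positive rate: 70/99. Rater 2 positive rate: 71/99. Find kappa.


P_o = 62/99 = 0.626263
P_e = (70*71 + 29*28) / 9801 = 0.58994
kappa = (P_o - P_e) / (1 - P_e)
kappa = (0.626263 - 0.58994) / (1 - 0.58994)
kappa = 0.0886

0.0886


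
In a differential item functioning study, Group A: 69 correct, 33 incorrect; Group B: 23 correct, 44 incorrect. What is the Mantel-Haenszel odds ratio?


Odds_A = 69/33 = 2.0909
Odds_B = 23/44 = 0.5227
OR = Odds_A / Odds_B = 2.0909 / 0.5227
Exactly, OR = (69 * 44) / (33 * 23) = 3036 / 759
OR = 4.0

4.0


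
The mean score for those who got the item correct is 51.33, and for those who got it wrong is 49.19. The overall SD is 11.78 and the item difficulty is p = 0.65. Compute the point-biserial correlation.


q = 1 - p = 0.35
rpb = ((M1 - M0) / SD) * sqrt(p * q)
rpb = ((51.33 - 49.19) / 11.78) * sqrt(0.65 * 0.35)
rpb = 0.0866

0.0866


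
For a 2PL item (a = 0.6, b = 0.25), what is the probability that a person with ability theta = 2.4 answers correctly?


a*(theta - b) = 0.6 * (2.4 - 0.25) = 1.29
exp(-1.29) = 0.2753
P = 1 / (1 + 0.2753)
P = 0.7841

0.7841


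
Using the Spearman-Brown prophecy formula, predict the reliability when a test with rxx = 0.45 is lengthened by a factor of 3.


r_new = (n * rxx) / (1 + (n-1) * rxx)
r_new = (3 * 0.45) / (1 + 2 * 0.45)
r_new = 1.35 / 1.9
r_new = 0.7105

0.7105


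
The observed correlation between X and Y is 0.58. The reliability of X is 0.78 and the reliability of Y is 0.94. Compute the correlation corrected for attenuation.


r_corrected = rxy / sqrt(rxx * ryy)
= 0.58 / sqrt(0.78 * 0.94)
= 0.58 / sqrt(0.7332)
= 0.58 / 0.856271
r_corrected = 0.6774

0.6774


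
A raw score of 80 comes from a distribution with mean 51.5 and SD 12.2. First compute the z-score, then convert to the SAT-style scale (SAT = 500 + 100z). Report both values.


z = (X - mean) / SD = (80 - 51.5) / 12.2
z = 28.5 / 12.2
z = 2.3361
SAT-scale = SAT = 500 + 100z
Carry z at full precision (z = 28.5 / 12.2) into the conversion:
SAT-scale = 500 + 100 * (28.5 / 12.2) = 500 + 2850 / 12.2
SAT-scale = 500 + 233.6066
SAT-scale = 733.6066

733.6066


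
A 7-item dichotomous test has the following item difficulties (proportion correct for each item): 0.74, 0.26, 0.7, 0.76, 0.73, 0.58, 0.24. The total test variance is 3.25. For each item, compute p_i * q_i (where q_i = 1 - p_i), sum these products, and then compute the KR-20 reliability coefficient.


For each item, compute p_i * q_i:
  Item 1: 0.74 * 0.26 = 0.1924
  Item 2: 0.26 * 0.74 = 0.1924
  Item 3: 0.7 * 0.3 = 0.21
  Item 4: 0.76 * 0.24 = 0.1824
  Item 5: 0.73 * 0.27 = 0.1971
  Item 6: 0.58 * 0.42 = 0.2436
  Item 7: 0.24 * 0.76 = 0.1824
Sum(p_i * q_i) = 0.1924 + 0.1924 + 0.21 + 0.1824 + 0.1971 + 0.2436 + 0.1824 = 1.4003
KR-20 = (k/(k-1)) * (1 - Sum(p_i*q_i) / Var_total)
= (7/6) * (1 - 1.4003/3.25)
= 1.1667 * 0.5691
KR-20 = 0.664

0.664


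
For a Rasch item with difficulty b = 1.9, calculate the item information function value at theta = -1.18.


P = 1/(1+exp(-(-1.18-1.9))) = 0.0439
I = P*(1-P) = 0.0439 * 0.9561
I = 0.042

0.042


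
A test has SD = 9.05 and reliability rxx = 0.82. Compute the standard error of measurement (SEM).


SEM = SD * sqrt(1 - rxx)
SEM = 9.05 * sqrt(1 - 0.82)
SEM = 9.05 * sqrt(0.18) = 9.05 * 0.424264
SEM = 3.8396

3.8396


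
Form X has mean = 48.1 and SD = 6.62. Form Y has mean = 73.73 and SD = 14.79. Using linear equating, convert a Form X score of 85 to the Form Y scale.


slope = SD_Y / SD_X = 14.79 / 6.62 ~ 2.2341
intercept = mean_Y - slope * mean_X = 73.73 - (14.79 / 6.62) * 48.1 ~ -33.7321
Y = slope * X + intercept. To avoid rounding drift from the rounded slope/intercept, evaluate the equivalent form Y = mean_Y + SD_Y * (X - mean_X) / SD_X at full precision:
Y = 73.73 + 14.79 * (85 - 48.1) / 6.62
Y = 73.73 + 14.79 * 36.9 / 6.62
Y = 73.73 + 545.751 / 6.62
Y = 73.73 + 82.4397
Y = 156.1697

156.1697


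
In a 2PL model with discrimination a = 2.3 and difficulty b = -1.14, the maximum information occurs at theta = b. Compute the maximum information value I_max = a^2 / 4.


For 2PL, max info at theta = b = -1.14
I_max = a^2 / 4 = 2.3^2 / 4
= 5.29 / 4
I_max = 1.3225

1.3225


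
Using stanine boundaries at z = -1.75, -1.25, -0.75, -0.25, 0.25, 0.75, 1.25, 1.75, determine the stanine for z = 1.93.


Stanine boundaries: [-1.75, -1.25, -0.75, -0.25, 0.25, 0.75, 1.25, 1.75]
z = 1.93
Check each boundary:
  z >= -1.75 -> could be stanine 2
  z >= -1.25 -> could be stanine 3
  z >= -0.75 -> could be stanine 4
  z >= -0.25 -> could be stanine 5
  z >= 0.25 -> could be stanine 6
  z >= 0.75 -> could be stanine 7
  z >= 1.25 -> could be stanine 8
  z >= 1.75 -> could be stanine 9
Highest qualifying boundary gives stanine = 9

9


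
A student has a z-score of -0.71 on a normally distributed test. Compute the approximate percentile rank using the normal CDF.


CDF(z) = 0.5 * (1 + erf(z/sqrt(2)))
erf(-0.502) = -0.5223
CDF = 0.2389
Percentile rank = 0.2389 * 100 = 23.89

23.89


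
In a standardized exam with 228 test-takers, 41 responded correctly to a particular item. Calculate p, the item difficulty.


Item difficulty p = number correct / total examinees
p = 41 / 228
p = 0.1798

0.1798


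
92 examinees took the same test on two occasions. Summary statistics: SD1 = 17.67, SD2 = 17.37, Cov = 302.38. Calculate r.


r = cov(X,Y) / (SD_X * SD_Y)
r = 302.38 / (17.67 * 17.37)
r = 302.38 / 306.9279
r = 0.9852

0.9852


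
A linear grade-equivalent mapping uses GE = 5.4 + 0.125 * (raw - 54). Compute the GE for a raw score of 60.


raw - median = 60 - 54 = 6
slope * diff = 0.125 * 6 = 0.75
GE = 5.4 + 0.75
GE = 6.15

6.15


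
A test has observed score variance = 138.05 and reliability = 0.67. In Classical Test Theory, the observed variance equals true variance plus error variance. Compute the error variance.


var_true = rxx * var_obs = 0.67 * 138.05 = 92.4935
var_error = var_obs - var_true
var_error = 138.05 - 92.4935
var_error = 45.5565

45.5565


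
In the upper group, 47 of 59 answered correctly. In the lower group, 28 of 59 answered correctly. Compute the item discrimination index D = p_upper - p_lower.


p_upper = 47/59 = 0.7966
p_lower = 28/59 = 0.4746
D = 0.7966 - 0.4746 = 0.322

0.322


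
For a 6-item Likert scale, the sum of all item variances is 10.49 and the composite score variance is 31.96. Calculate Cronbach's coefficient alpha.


alpha = (k/(k-1)) * (1 - sum(si^2)/s_total^2)
= (6/5) * (1 - 10.49/31.96)
alpha = 0.8061

0.8061


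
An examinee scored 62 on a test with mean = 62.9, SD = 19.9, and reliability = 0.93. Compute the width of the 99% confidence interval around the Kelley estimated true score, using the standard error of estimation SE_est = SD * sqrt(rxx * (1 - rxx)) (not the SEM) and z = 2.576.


True score estimate = 0.93*62 + 0.07*62.9 = 62.063
SE_est = SD * sqrt(rxx * (1 - rxx)) = 19.9 * sqrt(0.93 * 0.07) = 19.9 * sqrt(0.0651) = 5.077426
CI = T_est +/- z * SE_est, so width = 2 * z * SE_est = 2 * 2.576 * 5.077426
Width = 26.1589

26.1589


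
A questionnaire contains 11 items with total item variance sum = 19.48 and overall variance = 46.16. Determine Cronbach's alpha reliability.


alpha = (k/(k-1)) * (1 - sum(si^2)/s_total^2)
= (11/10) * (1 - 19.48/46.16)
alpha = 0.6358

0.6358


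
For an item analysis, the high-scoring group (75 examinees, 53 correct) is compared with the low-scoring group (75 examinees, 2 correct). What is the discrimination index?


p_upper = 53/75 = 0.7067
p_lower = 2/75 = 0.0267
D = 0.7067 - 0.0267 = 0.68

0.68


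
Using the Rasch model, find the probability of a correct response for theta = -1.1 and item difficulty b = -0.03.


theta - b = -1.1 - -0.03 = -1.07
exp(-(theta - b)) = exp(1.07) = 2.9154
P = 1 / (1 + 2.9154)
P = 0.2554

0.2554


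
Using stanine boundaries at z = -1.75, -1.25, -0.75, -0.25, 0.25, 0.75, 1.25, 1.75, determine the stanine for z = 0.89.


Stanine boundaries: [-1.75, -1.25, -0.75, -0.25, 0.25, 0.75, 1.25, 1.75]
z = 0.89
Check each boundary:
  z >= -1.75 -> could be stanine 2
  z >= -1.25 -> could be stanine 3
  z >= -0.75 -> could be stanine 4
  z >= -0.25 -> could be stanine 5
  z >= 0.25 -> could be stanine 6
  z >= 0.75 -> could be stanine 7
  z < 1.25
  z < 1.75
Highest qualifying boundary gives stanine = 7

7


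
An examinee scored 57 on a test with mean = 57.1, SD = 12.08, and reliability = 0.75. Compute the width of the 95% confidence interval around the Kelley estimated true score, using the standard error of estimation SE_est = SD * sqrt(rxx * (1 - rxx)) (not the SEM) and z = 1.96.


True score estimate = 0.75*57 + 0.25*57.1 = 57.025
SE_est = SD * sqrt(rxx * (1 - rxx)) = 12.08 * sqrt(0.75 * 0.25) = 12.08 * sqrt(0.1875) = 5.230793
CI = T_est +/- z * SE_est, so width = 2 * z * SE_est = 2 * 1.96 * 5.230793
Width = 20.5047

20.5047


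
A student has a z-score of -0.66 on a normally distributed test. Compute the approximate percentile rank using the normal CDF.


CDF(z) = 0.5 * (1 + erf(z/sqrt(2)))
erf(-0.4667) = -0.4907
CDF = 0.2546
Percentile rank = 0.2546 * 100 = 25.46

25.46


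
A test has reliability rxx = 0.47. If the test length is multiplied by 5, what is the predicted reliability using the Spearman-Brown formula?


r_new = (n * rxx) / (1 + (n-1) * rxx)
r_new = (5 * 0.47) / (1 + 4 * 0.47)
r_new = 2.35 / 2.88
r_new = 0.816

0.816


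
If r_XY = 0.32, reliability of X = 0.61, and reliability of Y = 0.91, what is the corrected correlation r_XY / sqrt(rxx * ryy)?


r_corrected = rxy / sqrt(rxx * ryy)
= 0.32 / sqrt(0.61 * 0.91)
= 0.32 / sqrt(0.5551)
= 0.32 / 0.74505
r_corrected = 0.4295

0.4295


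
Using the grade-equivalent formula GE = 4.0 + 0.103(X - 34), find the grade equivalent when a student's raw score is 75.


raw - median = 75 - 34 = 41
slope * diff = 0.103 * 41 = 4.223
GE = 4.0 + 4.223
GE = 8.223

8.223


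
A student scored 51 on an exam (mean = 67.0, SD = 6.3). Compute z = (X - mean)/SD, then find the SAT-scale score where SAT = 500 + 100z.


z = (X - mean) / SD = (51 - 67.0) / 6.3
z = -16.0 / 6.3
z = -2.5397
SAT-scale = SAT = 500 + 100z
Carry z at full precision (z = -16.0 / 6.3) into the conversion:
SAT-scale = 500 + 100 * (-16.0 / 6.3) = 500 + -1600 / 6.3
SAT-scale = 500 + -253.9683
SAT-scale = 246.0317

246.0317


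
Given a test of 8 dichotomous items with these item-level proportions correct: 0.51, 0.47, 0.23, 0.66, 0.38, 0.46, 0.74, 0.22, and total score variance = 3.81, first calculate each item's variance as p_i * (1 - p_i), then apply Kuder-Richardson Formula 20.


For each item, compute p_i * q_i:
  Item 1: 0.51 * 0.49 = 0.2499
  Item 2: 0.47 * 0.53 = 0.2491
  Item 3: 0.23 * 0.77 = 0.1771
  Item 4: 0.66 * 0.34 = 0.2244
  Item 5: 0.38 * 0.62 = 0.2356
  Item 6: 0.46 * 0.54 = 0.2484
  Item 7: 0.74 * 0.26 = 0.1924
  Item 8: 0.22 * 0.78 = 0.1716
Sum(p_i * q_i) = 0.2499 + 0.2491 + 0.1771 + 0.2244 + 0.2356 + 0.2484 + 0.1924 + 0.1716 = 1.7485
KR-20 = (k/(k-1)) * (1 - Sum(p_i*q_i) / Var_total)
= (8/7) * (1 - 1.7485/3.81)
= 1.1429 * 0.5411
KR-20 = 0.6184

0.6184


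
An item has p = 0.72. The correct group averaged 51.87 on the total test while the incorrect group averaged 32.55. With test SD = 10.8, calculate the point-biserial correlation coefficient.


q = 1 - p = 0.28
rpb = ((M1 - M0) / SD) * sqrt(p * q)
rpb = ((51.87 - 32.55) / 10.8) * sqrt(0.72 * 0.28)
rpb = 0.8032

0.8032


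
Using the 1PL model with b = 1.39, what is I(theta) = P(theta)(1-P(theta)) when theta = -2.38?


P = 1/(1+exp(-(-2.38-1.39))) = 0.0225
I = P*(1-P) = 0.0225 * 0.9775
I = 0.022

0.022


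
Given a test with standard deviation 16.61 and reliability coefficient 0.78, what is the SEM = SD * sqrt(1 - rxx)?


SEM = SD * sqrt(1 - rxx)
SEM = 16.61 * sqrt(1 - 0.78)
SEM = 16.61 * sqrt(0.22) = 16.61 * 0.469042
SEM = 7.7908

7.7908


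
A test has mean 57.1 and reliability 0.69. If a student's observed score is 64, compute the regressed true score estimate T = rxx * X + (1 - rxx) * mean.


T_est = rxx * X + (1 - rxx) * mean
T_est = 0.69 * 64 + 0.31 * 57.1
T_est = 44.16 + 17.701
T_est = 61.861

61.861


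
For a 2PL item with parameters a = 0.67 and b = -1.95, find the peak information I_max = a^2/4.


For 2PL, max info at theta = b = -1.95
I_max = a^2 / 4 = 0.67^2 / 4
= 0.4489 / 4
I_max = 0.1122

0.1122


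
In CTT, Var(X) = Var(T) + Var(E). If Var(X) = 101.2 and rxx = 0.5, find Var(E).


var_true = rxx * var_obs = 0.5 * 101.2 = 50.6
var_error = var_obs - var_true
var_error = 101.2 - 50.6
var_error = 50.6

50.6


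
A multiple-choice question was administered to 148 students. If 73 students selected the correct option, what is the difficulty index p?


Item difficulty p = number correct / total examinees
p = 73 / 148
p = 0.4932

0.4932


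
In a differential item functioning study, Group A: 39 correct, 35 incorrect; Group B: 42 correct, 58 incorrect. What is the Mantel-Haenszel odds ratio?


Odds_A = 39/35 = 1.1143
Odds_B = 42/58 = 0.7241
OR = Odds_A / Odds_B = 1.1143 / 0.7241
Exactly, OR = (39 * 58) / (35 * 42) = 2262 / 1470
OR = 1.5388

1.5388


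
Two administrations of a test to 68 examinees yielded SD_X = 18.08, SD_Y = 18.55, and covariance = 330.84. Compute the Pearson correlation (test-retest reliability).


r = cov(X,Y) / (SD_X * SD_Y)
r = 330.84 / (18.08 * 18.55)
r = 330.84 / 335.384
r = 0.9865

0.9865


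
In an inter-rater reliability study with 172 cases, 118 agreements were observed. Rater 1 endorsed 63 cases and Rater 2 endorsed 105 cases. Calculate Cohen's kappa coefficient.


P_o = 118/172 = 0.686047
P_e = (63*105 + 109*67) / 29584 = 0.470457
kappa = (P_o - P_e) / (1 - P_e)
kappa = (0.686047 - 0.470457) / (1 - 0.470457)
kappa = 0.4071

0.4071


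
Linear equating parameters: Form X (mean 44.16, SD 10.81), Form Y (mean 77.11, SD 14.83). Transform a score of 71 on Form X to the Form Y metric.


slope = SD_Y / SD_X = 14.83 / 10.81 ~ 1.3719
intercept = mean_Y - slope * mean_X = 77.11 - (14.83 / 10.81) * 44.16 ~ 16.5279
Y = slope * X + intercept. To avoid rounding drift from the rounded slope/intercept, evaluate the equivalent form Y = mean_Y + SD_Y * (X - mean_X) / SD_X at full precision:
Y = 77.11 + 14.83 * (71 - 44.16) / 10.81
Y = 77.11 + 14.83 * 26.84 / 10.81
Y = 77.11 + 398.0372 / 10.81
Y = 77.11 + 36.8212
Y = 113.9312

113.9312


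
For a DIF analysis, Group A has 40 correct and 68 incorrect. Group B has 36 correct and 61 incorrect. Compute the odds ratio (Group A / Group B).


Odds_A = 40/68 = 0.5882
Odds_B = 36/61 = 0.5902
OR = Odds_A / Odds_B = 0.5882 / 0.5902
Exactly, OR = (40 * 61) / (68 * 36) = 2440 / 2448
OR = 0.9967

0.9967


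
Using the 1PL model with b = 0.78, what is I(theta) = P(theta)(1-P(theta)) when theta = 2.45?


P = 1/(1+exp(-(2.45-0.78))) = 0.8416
I = P*(1-P) = 0.8416 * 0.1584
I = 0.1333

0.1333


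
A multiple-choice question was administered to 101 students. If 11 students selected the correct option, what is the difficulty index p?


Item difficulty p = number correct / total examinees
p = 11 / 101
p = 0.1089

0.1089


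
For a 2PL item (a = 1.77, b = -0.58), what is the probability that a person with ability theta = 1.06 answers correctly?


a*(theta - b) = 1.77 * (1.06 - -0.58) = 2.9028
exp(-2.9028) = 0.0549
P = 1 / (1 + 0.0549)
P = 0.948

0.948


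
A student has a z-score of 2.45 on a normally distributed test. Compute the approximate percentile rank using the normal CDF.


CDF(z) = 0.5 * (1 + erf(z/sqrt(2)))
erf(1.7324) = 0.9857
CDF = 0.9929
Percentile rank = 0.9929 * 100 = 99.29

99.29


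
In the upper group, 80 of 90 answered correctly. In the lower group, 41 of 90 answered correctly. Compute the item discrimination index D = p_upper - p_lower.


p_upper = 80/90 = 0.8889
p_lower = 41/90 = 0.4556
D = 0.8889 - 0.4556 = 0.4333

0.4333


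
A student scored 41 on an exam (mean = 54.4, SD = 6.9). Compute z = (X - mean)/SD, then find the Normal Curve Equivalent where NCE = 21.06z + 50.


z = (X - mean) / SD = (41 - 54.4) / 6.9
z = -13.4 / 6.9
z = -1.942
NCE = NCE = 21.06z + 50
Carry z at full precision (z = -13.4 / 6.9) into the conversion:
NCE = 21.06 * (-13.4 / 6.9) + 50 = -282.204 / 6.9 + 50
NCE = -40.8991 + 50
NCE = 9.1009

9.1009


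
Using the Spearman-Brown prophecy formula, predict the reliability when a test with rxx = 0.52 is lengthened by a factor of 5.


r_new = (n * rxx) / (1 + (n-1) * rxx)
r_new = (5 * 0.52) / (1 + 4 * 0.52)
r_new = 2.6 / 3.08
r_new = 0.8442

0.8442


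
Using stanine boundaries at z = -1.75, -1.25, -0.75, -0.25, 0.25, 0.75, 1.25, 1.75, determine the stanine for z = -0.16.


Stanine boundaries: [-1.75, -1.25, -0.75, -0.25, 0.25, 0.75, 1.25, 1.75]
z = -0.16
Check each boundary:
  z >= -1.75 -> could be stanine 2
  z >= -1.25 -> could be stanine 3
  z >= -0.75 -> could be stanine 4
  z >= -0.25 -> could be stanine 5
  z < 0.25
  z < 0.75
  z < 1.25
  z < 1.75
Highest qualifying boundary gives stanine = 5

5


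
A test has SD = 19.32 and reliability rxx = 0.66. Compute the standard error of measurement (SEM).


SEM = SD * sqrt(1 - rxx)
SEM = 19.32 * sqrt(1 - 0.66)
SEM = 19.32 * sqrt(0.34) = 19.32 * 0.583095
SEM = 11.2654

11.2654


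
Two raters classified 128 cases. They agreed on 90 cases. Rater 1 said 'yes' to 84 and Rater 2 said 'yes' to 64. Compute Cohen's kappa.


P_o = 90/128 = 0.703125
P_e = (84*64 + 44*64) / 16384 = 0.5
kappa = (P_o - P_e) / (1 - P_e)
kappa = (0.703125 - 0.5) / (1 - 0.5)
kappa = 0.4062

0.4062


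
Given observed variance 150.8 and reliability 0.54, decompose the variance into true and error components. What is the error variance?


var_true = rxx * var_obs = 0.54 * 150.8 = 81.432
var_error = var_obs - var_true
var_error = 150.8 - 81.432
var_error = 69.368

69.368


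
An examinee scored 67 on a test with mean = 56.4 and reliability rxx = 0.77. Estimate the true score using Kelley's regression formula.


T_est = rxx * X + (1 - rxx) * mean
T_est = 0.77 * 67 + 0.23 * 56.4
T_est = 51.59 + 12.972
T_est = 64.562

64.562


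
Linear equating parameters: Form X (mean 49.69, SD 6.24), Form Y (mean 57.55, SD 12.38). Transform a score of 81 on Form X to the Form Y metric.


slope = SD_Y / SD_X = 12.38 / 6.24 ~ 1.984
intercept = mean_Y - slope * mean_X = 57.55 - (12.38 / 6.24) * 49.69 ~ -41.0337
Y = slope * X + intercept. To avoid rounding drift from the rounded slope/intercept, evaluate the equivalent form Y = mean_Y + SD_Y * (X - mean_X) / SD_X at full precision:
Y = 57.55 + 12.38 * (81 - 49.69) / 6.24
Y = 57.55 + 12.38 * 31.31 / 6.24
Y = 57.55 + 387.6178 / 6.24
Y = 57.55 + 62.1182
Y = 119.6682

119.6682


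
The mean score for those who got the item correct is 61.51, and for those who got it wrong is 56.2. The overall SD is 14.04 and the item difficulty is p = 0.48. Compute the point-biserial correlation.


q = 1 - p = 0.52
rpb = ((M1 - M0) / SD) * sqrt(p * q)
rpb = ((61.51 - 56.2) / 14.04) * sqrt(0.48 * 0.52)
rpb = 0.189

0.189


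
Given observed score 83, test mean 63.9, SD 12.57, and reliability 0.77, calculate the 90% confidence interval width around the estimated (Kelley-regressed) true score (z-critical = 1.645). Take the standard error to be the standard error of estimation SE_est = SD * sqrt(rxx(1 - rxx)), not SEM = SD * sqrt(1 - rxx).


True score estimate = 0.77*83 + 0.23*63.9 = 78.607
SE_est = SD * sqrt(rxx * (1 - rxx)) = 12.57 * sqrt(0.77 * 0.23) = 12.57 * sqrt(0.1771) = 5.289865
CI = T_est +/- z * SE_est, so width = 2 * z * SE_est = 2 * 1.645 * 5.289865
Width = 17.4037

17.4037


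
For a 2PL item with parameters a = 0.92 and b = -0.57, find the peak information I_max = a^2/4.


For 2PL, max info at theta = b = -0.57
I_max = a^2 / 4 = 0.92^2 / 4
= 0.8464 / 4
I_max = 0.2116

0.2116


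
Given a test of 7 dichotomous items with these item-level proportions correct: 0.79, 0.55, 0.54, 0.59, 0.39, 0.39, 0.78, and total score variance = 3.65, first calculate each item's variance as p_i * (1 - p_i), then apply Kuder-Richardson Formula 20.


For each item, compute p_i * q_i:
  Item 1: 0.79 * 0.21 = 0.1659
  Item 2: 0.55 * 0.45 = 0.2475
  Item 3: 0.54 * 0.46 = 0.2484
  Item 4: 0.59 * 0.41 = 0.2419
  Item 5: 0.39 * 0.61 = 0.2379
  Item 6: 0.39 * 0.61 = 0.2379
  Item 7: 0.78 * 0.22 = 0.1716
Sum(p_i * q_i) = 0.1659 + 0.2475 + 0.2484 + 0.2419 + 0.2379 + 0.2379 + 0.1716 = 1.5511
KR-20 = (k/(k-1)) * (1 - Sum(p_i*q_i) / Var_total)
= (7/6) * (1 - 1.5511/3.65)
= 1.1667 * 0.575
KR-20 = 0.6709

0.6709


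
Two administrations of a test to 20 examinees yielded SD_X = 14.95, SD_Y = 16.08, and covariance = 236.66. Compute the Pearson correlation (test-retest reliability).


r = cov(X,Y) / (SD_X * SD_Y)
r = 236.66 / (14.95 * 16.08)
r = 236.66 / 240.396
r = 0.9845

0.9845


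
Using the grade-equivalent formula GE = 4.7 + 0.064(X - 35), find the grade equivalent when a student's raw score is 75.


raw - median = 75 - 35 = 40
slope * diff = 0.064 * 40 = 2.56
GE = 4.7 + 2.56
GE = 7.26

7.26


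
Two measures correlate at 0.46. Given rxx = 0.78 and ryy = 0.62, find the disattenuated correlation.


r_corrected = rxy / sqrt(rxx * ryy)
= 0.46 / sqrt(0.78 * 0.62)
= 0.46 / sqrt(0.4836)
= 0.46 / 0.695414
r_corrected = 0.6615

0.6615


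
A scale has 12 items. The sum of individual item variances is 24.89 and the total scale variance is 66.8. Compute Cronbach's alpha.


alpha = (k/(k-1)) * (1 - sum(si^2)/s_total^2)
= (12/11) * (1 - 24.89/66.8)
alpha = 0.6844

0.6844


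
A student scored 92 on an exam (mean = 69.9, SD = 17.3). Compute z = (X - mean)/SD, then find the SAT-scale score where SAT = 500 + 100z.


z = (X - mean) / SD = (92 - 69.9) / 17.3
z = 22.1 / 17.3
z = 1.2775
SAT-scale = SAT = 500 + 100z
Carry z at full precision (z = 22.1 / 17.3) into the conversion:
SAT-scale = 500 + 100 * (22.1 / 17.3) = 500 + 2210 / 17.3
SAT-scale = 500 + 127.7457
SAT-scale = 627.7457

627.7457


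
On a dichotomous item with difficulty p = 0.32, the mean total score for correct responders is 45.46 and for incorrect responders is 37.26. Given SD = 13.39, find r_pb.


q = 1 - p = 0.68
rpb = ((M1 - M0) / SD) * sqrt(p * q)
rpb = ((45.46 - 37.26) / 13.39) * sqrt(0.32 * 0.68)
rpb = 0.2857

0.2857


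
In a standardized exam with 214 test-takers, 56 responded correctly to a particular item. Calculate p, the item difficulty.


Item difficulty p = number correct / total examinees
p = 56 / 214
p = 0.2617

0.2617


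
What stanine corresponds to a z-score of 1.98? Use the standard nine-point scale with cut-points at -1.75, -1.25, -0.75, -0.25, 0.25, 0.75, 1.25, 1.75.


Stanine boundaries: [-1.75, -1.25, -0.75, -0.25, 0.25, 0.75, 1.25, 1.75]
z = 1.98
Check each boundary:
  z >= -1.75 -> could be stanine 2
  z >= -1.25 -> could be stanine 3
  z >= -0.75 -> could be stanine 4
  z >= -0.25 -> could be stanine 5
  z >= 0.25 -> could be stanine 6
  z >= 0.75 -> could be stanine 7
  z >= 1.25 -> could be stanine 8
  z >= 1.75 -> could be stanine 9
Highest qualifying boundary gives stanine = 9

9


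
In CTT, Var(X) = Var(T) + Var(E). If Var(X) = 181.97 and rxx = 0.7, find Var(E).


var_true = rxx * var_obs = 0.7 * 181.97 = 127.379
var_error = var_obs - var_true
var_error = 181.97 - 127.379
var_error = 54.591

54.591


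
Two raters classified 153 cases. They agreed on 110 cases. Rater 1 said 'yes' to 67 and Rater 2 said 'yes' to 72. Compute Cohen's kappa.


P_o = 110/153 = 0.718954
P_e = (67*72 + 86*81) / 23409 = 0.503652
kappa = (P_o - P_e) / (1 - P_e)
kappa = (0.718954 - 0.503652) / (1 - 0.503652)
kappa = 0.4338

0.4338


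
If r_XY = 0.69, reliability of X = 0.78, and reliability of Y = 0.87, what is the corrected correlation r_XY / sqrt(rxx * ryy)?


r_corrected = rxy / sqrt(rxx * ryy)
= 0.69 / sqrt(0.78 * 0.87)
= 0.69 / sqrt(0.6786)
= 0.69 / 0.823772
r_corrected = 0.8376

0.8376


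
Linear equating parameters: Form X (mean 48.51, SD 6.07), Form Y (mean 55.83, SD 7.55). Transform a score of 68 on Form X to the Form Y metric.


slope = SD_Y / SD_X = 7.55 / 6.07 ~ 1.2438
intercept = mean_Y - slope * mean_X = 55.83 - (7.55 / 6.07) * 48.51 ~ -4.5078
Y = slope * X + intercept. To avoid rounding drift from the rounded slope/intercept, evaluate the equivalent form Y = mean_Y + SD_Y * (X - mean_X) / SD_X at full precision:
Y = 55.83 + 7.55 * (68 - 48.51) / 6.07
Y = 55.83 + 7.55 * 19.49 / 6.07
Y = 55.83 + 147.1495 / 6.07
Y = 55.83 + 24.2421
Y = 80.0721

80.0721


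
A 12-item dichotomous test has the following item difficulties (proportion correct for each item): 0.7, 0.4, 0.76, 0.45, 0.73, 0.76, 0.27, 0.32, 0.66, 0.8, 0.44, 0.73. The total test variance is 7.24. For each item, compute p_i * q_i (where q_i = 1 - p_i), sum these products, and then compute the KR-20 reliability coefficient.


For each item, compute p_i * q_i:
  Item 1: 0.7 * 0.3 = 0.21
  Item 2: 0.4 * 0.6 = 0.24
  Item 3: 0.76 * 0.24 = 0.1824
  Item 4: 0.45 * 0.55 = 0.2475
  Item 5: 0.73 * 0.27 = 0.1971
  Item 6: 0.76 * 0.24 = 0.1824
  Item 7: 0.27 * 0.73 = 0.1971
  Item 8: 0.32 * 0.68 = 0.2176
  Item 9: 0.66 * 0.34 = 0.2244
  Item 10: 0.8 * 0.2 = 0.16
  Item 11: 0.44 * 0.56 = 0.2464
  Item 12: 0.73 * 0.27 = 0.1971
Sum(p_i * q_i) = 0.21 + 0.24 + 0.1824 + 0.2475 + 0.1971 + 0.1824 + 0.1971 + 0.2176 + 0.2244 + 0.16 + 0.2464 + 0.1971 = 2.502
KR-20 = (k/(k-1)) * (1 - Sum(p_i*q_i) / Var_total)
= (12/11) * (1 - 2.502/7.24)
= 1.0909 * 0.6544
KR-20 = 0.7139

0.7139
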